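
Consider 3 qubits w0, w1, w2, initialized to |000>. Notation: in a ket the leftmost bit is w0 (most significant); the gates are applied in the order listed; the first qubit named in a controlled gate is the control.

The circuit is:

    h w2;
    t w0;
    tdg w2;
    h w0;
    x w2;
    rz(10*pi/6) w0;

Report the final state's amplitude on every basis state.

The resulting statevector has amplitude exp(11*I*pi/12)/2 on |000>, -exp(I*pi/6)/2 on |001>, 0 on |010>, 0 on |011>, exp(7*I*pi/12)/2 on |100>, exp(5*I*pi/6)/2 on |101>, 0 on |110>, 0 on |111>.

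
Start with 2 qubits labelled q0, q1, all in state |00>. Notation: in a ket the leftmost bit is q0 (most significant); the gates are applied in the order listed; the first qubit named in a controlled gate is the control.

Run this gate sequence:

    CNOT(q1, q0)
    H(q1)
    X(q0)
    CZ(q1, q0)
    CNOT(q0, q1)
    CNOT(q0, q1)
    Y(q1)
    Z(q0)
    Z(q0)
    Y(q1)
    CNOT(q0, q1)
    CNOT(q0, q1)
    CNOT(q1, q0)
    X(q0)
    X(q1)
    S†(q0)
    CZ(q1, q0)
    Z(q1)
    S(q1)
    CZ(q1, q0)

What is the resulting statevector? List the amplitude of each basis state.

After the circuit, the state carries amplitude 0 on |00>, -sqrt(2)*I/2 on |01>, sqrt(2)*I/2 on |10>, 0 on |11>. Key observation: gates 5-12 undo each other exactly, leaving only the rest of the circuit to track.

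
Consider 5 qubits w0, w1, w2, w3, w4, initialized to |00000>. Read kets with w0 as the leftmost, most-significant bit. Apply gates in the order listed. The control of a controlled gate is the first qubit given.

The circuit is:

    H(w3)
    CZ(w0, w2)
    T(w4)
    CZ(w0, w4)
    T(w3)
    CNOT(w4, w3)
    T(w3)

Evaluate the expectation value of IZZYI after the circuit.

The observable IZZYI averages to 1.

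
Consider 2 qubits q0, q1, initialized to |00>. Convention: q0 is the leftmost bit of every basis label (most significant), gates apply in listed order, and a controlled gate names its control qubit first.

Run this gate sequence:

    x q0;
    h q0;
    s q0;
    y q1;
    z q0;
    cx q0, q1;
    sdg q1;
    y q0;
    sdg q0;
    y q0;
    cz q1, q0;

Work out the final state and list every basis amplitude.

The final amplitudes are 0 on |00>, -sqrt(2)*I/2 on |01>, -sqrt(2)/2 on |10>, 0 on |11>.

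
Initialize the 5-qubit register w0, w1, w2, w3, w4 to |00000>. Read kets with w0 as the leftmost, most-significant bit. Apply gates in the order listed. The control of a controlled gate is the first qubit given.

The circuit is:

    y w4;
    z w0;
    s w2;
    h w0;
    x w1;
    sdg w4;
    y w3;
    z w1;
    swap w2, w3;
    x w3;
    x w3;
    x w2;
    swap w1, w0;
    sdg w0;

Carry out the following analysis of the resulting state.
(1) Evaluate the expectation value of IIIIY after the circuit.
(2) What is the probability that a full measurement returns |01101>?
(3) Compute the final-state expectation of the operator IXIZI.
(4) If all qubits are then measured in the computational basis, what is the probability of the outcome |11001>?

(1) In the final state, IIIIY has expectation 0. Key observation: steps 10-11 multiply out to the identity, so the circuit reduces to the remaining gates.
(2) Outcome |01101> occurs with probability 0.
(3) The expectation value of IXIZI is 1.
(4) A full measurement returns |11001> with probability 1/2.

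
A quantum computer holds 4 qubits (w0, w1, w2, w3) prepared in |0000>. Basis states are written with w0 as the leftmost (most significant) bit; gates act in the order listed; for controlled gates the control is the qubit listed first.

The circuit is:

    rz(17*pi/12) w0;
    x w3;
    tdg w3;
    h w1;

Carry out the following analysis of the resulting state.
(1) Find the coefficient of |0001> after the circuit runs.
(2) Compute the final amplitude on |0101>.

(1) |0001> carries amplitude -sqrt(2)*exp(I*pi/24)/2 in the final state.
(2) |0101> carries amplitude -sqrt(2)*exp(I*pi/24)/2 in the final state.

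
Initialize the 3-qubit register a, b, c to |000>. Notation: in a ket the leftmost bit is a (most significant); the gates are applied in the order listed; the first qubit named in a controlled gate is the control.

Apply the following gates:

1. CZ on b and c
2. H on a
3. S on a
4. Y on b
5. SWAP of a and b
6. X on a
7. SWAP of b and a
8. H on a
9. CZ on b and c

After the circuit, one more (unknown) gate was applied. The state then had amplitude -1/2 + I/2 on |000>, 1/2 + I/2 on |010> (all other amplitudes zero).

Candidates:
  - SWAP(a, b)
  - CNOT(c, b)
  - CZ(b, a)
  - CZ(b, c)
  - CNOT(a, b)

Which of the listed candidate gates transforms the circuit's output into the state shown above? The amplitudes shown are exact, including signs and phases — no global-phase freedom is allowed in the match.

The unique candidate consistent with the amplitudes is SWAP(a, b).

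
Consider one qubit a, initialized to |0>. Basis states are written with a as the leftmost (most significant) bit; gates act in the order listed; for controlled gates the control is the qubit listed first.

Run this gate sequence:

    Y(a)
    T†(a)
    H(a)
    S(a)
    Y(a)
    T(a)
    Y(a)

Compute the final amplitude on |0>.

The final state's coefficient on |0> equals sqrt(2)*I/2.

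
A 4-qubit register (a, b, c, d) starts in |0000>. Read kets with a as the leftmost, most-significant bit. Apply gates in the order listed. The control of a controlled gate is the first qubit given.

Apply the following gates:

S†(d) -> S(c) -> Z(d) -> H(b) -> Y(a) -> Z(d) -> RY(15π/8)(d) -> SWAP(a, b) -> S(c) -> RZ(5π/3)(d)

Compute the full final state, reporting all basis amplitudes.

After the circuit, the state carries amplitude sqrt(2)*exp(2*I*pi/3)*cos(pi/16)/2 on |0100>, -sqrt(2)*exp(I*pi/3)*sin(pi/16)/2 on |0101>, sqrt(2)*exp(2*I*pi/3)*cos(pi/16)/2 on |1100>, -sqrt(2)*exp(I*pi/3)*sin(pi/16)/2 on |1101>, and 0 on every other basis state.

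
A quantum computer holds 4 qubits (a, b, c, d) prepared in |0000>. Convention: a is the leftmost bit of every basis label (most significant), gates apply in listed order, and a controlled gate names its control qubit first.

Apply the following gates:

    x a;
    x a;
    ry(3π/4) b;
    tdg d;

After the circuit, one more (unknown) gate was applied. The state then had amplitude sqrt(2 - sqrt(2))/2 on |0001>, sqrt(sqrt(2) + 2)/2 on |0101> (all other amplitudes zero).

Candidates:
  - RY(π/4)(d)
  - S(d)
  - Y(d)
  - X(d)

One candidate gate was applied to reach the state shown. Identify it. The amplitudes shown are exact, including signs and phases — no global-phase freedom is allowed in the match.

The applied gate was X(d). Key observation: gates 1-2 undo each other exactly, leaving only the rest of the circuit to track.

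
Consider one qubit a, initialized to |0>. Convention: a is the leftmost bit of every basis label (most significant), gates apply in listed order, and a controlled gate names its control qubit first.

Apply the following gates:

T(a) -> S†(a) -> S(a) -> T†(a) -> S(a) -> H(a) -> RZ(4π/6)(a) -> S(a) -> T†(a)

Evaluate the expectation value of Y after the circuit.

In the final state, Y has expectation -sqrt(2)/4 + sqrt(6)/4.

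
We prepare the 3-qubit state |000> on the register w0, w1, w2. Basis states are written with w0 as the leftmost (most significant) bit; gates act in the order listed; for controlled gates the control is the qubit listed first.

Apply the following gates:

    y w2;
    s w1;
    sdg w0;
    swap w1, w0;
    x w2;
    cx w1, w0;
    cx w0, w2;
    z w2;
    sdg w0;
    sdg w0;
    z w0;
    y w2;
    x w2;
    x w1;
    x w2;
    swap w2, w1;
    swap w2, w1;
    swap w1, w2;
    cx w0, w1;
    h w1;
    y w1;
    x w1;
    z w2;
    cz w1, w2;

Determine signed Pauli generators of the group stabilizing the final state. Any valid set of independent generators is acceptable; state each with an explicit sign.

One valid set of independent stabilizer generators is -IXI, +ZII, -IIZ (any independent generating set of the same group is equally correct).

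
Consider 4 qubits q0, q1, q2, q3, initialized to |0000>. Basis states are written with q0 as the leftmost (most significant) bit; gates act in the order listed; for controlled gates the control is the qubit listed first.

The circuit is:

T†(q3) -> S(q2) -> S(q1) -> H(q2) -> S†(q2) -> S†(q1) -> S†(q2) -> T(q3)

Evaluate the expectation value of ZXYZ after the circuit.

In the final state, ZXYZ has expectation 0.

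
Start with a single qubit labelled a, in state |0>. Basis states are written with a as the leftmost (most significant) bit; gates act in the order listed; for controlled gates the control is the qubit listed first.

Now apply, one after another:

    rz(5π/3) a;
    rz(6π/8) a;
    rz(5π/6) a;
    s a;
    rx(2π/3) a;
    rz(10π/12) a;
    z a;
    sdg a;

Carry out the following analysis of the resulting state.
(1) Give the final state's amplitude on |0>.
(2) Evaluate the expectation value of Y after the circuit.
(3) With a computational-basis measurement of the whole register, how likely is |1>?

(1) The final state's coefficient on |0> equals -exp(23*I*pi/24)/2.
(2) In the final state, Y has expectation sqrt(3)/4.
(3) Outcome |1> occurs with probability 3/4.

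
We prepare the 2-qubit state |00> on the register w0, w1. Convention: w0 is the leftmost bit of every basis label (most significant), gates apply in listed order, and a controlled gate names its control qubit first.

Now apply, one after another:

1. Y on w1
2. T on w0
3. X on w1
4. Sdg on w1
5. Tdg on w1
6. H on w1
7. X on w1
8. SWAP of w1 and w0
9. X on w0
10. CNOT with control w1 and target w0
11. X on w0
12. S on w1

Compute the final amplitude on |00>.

The amplitude on |00> is sqrt(2)*I/2.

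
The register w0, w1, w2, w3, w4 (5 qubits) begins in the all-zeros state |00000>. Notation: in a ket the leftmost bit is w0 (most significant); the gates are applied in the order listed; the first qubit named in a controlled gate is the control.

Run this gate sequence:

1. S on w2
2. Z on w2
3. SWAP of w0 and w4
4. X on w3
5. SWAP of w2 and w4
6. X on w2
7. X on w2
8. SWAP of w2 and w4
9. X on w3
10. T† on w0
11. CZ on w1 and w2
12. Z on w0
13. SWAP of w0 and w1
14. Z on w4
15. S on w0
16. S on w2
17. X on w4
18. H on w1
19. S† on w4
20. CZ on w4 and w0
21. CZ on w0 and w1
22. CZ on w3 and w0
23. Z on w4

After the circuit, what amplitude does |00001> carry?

The amplitude on |00001> is sqrt(2)*I/2. Key observation: gates 4-9 undo each other exactly, leaving only the rest of the circuit to track.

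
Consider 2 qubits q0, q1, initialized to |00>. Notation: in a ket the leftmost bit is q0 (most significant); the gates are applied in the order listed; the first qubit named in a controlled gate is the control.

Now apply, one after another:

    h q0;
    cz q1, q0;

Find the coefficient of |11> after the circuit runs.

The final state's coefficient on |11> equals 0.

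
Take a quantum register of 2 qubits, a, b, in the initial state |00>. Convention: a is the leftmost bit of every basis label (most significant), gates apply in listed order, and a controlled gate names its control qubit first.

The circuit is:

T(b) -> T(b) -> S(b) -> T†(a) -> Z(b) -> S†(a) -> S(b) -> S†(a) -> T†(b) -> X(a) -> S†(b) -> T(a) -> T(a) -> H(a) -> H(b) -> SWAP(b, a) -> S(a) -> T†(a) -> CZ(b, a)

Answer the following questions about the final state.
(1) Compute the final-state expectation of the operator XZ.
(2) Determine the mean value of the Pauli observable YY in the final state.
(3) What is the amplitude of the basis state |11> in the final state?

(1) In the final state, XZ has expectation sqrt(2)/2.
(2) The expectation value of YY is -sqrt(2)/2.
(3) |11> carries amplitude exp(3*I*pi/4)/2 in the final state.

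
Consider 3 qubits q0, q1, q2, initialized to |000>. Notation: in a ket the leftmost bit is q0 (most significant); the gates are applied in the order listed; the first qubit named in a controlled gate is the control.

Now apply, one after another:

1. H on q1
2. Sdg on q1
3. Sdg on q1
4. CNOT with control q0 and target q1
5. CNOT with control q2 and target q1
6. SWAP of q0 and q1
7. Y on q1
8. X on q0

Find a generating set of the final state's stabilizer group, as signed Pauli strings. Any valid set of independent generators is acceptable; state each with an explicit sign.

One valid set of independent stabilizer generators is -XII, -IZI, +IIZ (any independent generating set of the same group is equally correct).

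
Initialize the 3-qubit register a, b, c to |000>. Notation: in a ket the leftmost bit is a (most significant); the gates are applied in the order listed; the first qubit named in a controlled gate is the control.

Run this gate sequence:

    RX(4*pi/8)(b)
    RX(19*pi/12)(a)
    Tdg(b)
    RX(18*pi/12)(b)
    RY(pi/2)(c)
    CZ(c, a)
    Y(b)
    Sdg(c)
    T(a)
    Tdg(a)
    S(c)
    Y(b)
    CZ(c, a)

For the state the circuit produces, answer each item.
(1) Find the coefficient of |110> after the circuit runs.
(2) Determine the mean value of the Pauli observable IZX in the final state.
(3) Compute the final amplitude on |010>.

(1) The final state's coefficient on |110> equals (-sqrt(6*sqrt(2) + 12)/16 + sqrt(4 - 2*sqrt(2))/16 + (-sqrt(4 - 2*sqrt(2)) + sqrt(6*sqrt(2) + 12))*exp(I*pi/4)/16)*exp(3*I*pi/4). Key observation: gates 6-13 undo each other exactly, leaving only the rest of the circuit to track.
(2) The expectation value of IZX is sqrt(2)/2.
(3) The amplitude on |010> is -sqrt(2*sqrt(2) + 4)*exp(I*pi/4)/16 - sqrt(12 - 6*sqrt(2))*exp(I*pi/4)/16 + I*sqrt(12 - 6*sqrt(2))/16 + I*sqrt(2*sqrt(2) + 4)/16.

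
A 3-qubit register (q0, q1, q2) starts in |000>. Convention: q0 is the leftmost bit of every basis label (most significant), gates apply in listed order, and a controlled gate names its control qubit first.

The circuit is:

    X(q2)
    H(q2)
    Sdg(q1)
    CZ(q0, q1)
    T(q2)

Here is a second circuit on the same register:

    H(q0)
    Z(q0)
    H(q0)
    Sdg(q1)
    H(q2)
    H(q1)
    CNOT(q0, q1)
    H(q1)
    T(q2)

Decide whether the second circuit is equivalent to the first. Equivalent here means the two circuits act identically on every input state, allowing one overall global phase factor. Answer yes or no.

No, they are not equivalent — no single phase factor reconciles the two unitaries.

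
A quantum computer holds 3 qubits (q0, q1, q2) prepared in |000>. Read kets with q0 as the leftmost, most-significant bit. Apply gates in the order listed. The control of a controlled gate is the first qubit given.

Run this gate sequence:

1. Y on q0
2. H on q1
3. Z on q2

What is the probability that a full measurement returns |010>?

A full measurement returns |010> with probability 0.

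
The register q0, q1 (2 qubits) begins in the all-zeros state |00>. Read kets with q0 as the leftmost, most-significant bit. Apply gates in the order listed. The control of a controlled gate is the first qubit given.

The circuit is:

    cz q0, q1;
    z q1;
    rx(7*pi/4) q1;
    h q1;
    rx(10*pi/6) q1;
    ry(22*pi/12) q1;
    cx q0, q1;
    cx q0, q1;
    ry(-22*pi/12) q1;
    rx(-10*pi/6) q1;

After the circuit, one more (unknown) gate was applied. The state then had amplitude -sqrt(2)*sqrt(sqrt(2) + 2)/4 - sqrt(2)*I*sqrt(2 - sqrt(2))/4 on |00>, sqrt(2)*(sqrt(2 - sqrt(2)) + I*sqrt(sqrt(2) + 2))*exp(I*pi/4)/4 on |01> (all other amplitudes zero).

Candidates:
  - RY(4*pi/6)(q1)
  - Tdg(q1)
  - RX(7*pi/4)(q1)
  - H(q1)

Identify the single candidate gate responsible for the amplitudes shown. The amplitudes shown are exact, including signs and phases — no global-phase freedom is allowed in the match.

The unique candidate consistent with the amplitudes is Tdg(q1). Key observation: the block from step 5 through step 10 cancels to the identity and can be dropped.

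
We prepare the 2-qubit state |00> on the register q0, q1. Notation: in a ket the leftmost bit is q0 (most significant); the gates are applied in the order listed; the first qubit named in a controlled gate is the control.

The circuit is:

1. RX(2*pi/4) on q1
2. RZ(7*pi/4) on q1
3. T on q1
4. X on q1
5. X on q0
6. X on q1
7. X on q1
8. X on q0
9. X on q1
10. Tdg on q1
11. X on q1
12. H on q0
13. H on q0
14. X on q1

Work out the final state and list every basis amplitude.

The resulting statevector has amplitude -sqrt(2)*exp(I*pi/8)/2 on |00>, sqrt(2)*exp(3*I*pi/8)/2 on |01>, 0 on |10>, 0 on |11>. Key observation: steps 3-10 multiply out to the identity, so the circuit reduces to the remaining gates.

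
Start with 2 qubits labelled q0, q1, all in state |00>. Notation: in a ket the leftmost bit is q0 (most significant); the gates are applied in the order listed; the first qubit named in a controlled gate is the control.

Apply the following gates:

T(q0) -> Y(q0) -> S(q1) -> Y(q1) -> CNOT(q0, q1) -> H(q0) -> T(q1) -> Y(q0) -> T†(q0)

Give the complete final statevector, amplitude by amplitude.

The final amplitudes are -sqrt(2)*I/2 on |00>, 0 on |01>, -sqrt(2)*exp(I*pi/4)/2 on |10>, 0 on |11>.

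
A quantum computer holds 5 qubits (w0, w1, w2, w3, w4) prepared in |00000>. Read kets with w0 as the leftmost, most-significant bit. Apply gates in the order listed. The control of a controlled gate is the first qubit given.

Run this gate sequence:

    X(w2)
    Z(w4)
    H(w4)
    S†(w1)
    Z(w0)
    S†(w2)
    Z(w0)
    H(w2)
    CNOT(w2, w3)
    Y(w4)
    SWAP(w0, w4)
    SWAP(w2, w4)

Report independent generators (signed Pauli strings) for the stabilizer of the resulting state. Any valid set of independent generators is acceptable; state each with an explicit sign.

The stabilizer group can be generated by -XIIII, -IIIXX, +IZIII, +IIZII, +IIIZZ, among other valid generating sets.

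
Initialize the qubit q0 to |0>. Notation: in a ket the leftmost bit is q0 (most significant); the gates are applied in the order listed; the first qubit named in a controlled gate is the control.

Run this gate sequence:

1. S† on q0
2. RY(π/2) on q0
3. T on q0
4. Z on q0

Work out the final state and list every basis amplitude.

After the circuit, the state carries amplitude sqrt(2)/2 on |0>, -sqrt(2)*exp(I*pi/4)/2 on |1>.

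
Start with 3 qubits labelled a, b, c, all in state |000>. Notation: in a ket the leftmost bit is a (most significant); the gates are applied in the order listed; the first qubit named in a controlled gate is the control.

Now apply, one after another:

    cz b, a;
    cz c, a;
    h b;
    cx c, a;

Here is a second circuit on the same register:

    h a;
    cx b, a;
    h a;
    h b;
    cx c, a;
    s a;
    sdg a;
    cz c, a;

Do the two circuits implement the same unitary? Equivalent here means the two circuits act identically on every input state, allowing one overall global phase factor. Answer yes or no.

No: there is an input state on which the two circuits produce genuinely different outputs (not merely differing by a phase).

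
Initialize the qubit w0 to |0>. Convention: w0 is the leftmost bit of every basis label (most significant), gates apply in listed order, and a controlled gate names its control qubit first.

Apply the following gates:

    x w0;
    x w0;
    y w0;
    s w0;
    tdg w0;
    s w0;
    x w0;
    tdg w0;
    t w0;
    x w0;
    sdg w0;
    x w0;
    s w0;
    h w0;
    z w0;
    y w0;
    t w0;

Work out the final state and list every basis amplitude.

After the circuit, the state carries amplitude -sqrt(2)*exp(I*pi/4)/2 on |0>, -sqrt(2)*I/2 on |1>.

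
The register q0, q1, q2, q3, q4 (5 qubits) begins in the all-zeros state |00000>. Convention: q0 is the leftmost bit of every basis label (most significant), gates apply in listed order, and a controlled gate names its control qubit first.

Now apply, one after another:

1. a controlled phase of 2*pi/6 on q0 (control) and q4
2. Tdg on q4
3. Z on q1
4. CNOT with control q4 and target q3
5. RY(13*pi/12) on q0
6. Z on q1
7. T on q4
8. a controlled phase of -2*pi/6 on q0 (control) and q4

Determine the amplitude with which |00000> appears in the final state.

The final state's coefficient on |00000> equals -sqrt(sqrt(2) + 2)/4 + sqrt(6 - 3*sqrt(2))/4.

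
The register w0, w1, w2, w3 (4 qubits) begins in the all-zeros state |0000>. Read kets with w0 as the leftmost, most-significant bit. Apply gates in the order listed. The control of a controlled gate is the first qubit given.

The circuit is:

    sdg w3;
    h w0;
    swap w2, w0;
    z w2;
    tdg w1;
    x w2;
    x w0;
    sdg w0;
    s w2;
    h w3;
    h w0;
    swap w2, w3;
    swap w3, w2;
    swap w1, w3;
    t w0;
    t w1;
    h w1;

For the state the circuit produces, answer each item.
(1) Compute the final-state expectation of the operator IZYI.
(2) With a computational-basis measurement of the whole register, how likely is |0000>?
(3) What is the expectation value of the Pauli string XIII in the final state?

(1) In the final state, IZYI has expectation -sqrt(2)/2.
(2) A full measurement returns |0000> with probability sqrt(2)/16 + 1/8.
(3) In the final state, XIII has expectation -sqrt(2)/2.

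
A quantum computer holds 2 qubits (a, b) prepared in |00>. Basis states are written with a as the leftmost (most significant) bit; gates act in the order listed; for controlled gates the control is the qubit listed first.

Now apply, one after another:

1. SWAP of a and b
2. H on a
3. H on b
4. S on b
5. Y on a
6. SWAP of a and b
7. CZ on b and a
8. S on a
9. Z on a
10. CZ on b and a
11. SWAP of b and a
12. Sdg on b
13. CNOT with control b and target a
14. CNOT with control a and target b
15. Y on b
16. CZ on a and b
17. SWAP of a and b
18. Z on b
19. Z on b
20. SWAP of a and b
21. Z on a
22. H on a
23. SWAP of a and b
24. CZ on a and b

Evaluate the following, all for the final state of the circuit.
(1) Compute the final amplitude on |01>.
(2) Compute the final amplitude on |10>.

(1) The amplitude on |01> is sqrt(2)*(1 - I)/4. Key observation: steps 17-20 multiply out to the identity, so the circuit reduces to the remaining gates.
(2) The final state's coefficient on |10> equals sqrt(2)*(1 - I)/4.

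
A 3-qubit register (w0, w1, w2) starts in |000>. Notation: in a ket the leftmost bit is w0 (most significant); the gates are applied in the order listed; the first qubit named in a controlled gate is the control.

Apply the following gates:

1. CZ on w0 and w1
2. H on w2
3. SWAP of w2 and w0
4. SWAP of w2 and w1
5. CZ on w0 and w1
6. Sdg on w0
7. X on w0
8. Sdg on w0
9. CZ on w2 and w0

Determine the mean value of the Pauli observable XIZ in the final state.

The observable XIZ averages to 1.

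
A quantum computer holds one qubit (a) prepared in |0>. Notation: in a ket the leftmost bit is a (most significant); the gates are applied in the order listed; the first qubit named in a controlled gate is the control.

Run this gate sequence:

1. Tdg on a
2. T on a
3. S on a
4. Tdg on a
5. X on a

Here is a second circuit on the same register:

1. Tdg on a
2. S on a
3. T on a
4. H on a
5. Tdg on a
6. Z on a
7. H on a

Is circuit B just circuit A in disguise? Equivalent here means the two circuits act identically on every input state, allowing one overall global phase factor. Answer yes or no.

No — the two circuits implement different unitaries, even allowing a global phase.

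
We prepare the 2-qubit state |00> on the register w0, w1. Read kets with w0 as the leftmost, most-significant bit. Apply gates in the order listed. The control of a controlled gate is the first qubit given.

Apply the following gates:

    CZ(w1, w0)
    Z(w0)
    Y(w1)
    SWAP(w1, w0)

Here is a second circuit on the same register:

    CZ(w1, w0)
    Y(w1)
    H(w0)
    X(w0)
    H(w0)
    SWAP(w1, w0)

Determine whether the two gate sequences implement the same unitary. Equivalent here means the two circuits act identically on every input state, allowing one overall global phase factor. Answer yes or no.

Yes, they are equivalent — the unitaries differ by at most a global phase.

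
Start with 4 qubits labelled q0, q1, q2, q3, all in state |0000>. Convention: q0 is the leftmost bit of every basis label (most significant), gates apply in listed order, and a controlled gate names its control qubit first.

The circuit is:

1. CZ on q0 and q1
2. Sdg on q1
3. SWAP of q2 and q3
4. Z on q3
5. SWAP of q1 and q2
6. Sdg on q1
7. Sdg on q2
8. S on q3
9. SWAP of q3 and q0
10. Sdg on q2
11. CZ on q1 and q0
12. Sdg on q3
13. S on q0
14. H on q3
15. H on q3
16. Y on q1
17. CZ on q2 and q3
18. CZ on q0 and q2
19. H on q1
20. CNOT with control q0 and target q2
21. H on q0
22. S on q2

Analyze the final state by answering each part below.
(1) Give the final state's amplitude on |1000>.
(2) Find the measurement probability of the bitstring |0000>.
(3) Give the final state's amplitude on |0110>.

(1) |1000> carries amplitude I/2 in the final state.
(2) The probability of measuring |0000> is 1/4.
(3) |0110> carries amplitude 0 in the final state.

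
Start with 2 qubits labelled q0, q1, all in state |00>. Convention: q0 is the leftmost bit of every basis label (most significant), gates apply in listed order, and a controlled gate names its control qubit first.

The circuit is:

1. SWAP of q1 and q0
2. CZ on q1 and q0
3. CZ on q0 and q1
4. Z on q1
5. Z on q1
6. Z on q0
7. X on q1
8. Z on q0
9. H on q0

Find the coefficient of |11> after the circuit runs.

|11> carries amplitude sqrt(2)/2 in the final state.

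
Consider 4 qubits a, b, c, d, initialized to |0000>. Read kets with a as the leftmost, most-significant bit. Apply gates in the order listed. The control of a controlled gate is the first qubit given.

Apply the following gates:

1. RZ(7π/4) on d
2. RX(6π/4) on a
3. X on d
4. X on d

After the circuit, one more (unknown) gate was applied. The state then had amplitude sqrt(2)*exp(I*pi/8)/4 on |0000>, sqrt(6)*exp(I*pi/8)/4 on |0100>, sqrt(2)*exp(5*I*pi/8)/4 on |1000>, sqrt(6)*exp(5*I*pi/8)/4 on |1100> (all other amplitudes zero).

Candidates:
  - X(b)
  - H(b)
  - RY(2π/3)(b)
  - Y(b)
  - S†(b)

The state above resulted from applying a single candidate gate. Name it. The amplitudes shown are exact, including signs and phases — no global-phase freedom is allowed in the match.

It was RY(2π/3)(b) that produced the state shown. Key observation: steps 3-4 multiply out to the identity, so the circuit reduces to the remaining gates.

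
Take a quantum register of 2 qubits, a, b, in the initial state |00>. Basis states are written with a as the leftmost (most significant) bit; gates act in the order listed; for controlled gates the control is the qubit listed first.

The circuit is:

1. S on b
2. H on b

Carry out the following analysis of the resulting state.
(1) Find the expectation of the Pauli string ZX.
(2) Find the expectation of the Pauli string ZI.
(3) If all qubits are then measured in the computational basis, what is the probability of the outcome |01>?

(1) In the final state, ZX has expectation 1.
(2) In the final state, ZI has expectation 1.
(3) Outcome |01> occurs with probability 1/2.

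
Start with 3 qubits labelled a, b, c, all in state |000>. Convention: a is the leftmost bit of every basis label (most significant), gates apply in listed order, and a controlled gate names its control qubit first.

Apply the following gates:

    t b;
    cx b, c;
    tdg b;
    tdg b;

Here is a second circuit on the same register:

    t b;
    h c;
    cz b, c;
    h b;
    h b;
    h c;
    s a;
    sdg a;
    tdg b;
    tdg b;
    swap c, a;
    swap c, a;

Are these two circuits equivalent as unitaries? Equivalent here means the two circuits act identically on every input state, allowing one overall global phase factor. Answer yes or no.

Yes — the two circuits implement the same unitary up to a global phase.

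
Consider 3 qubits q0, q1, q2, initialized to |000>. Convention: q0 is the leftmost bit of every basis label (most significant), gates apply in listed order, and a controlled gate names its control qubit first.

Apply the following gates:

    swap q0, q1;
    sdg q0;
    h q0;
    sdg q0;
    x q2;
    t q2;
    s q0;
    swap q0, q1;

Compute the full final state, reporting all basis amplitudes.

The resulting statevector has amplitude sqrt(2)*exp(I*pi/4)/2 on |001>, sqrt(2)*exp(I*pi/4)/2 on |011>, and 0 on every other basis state.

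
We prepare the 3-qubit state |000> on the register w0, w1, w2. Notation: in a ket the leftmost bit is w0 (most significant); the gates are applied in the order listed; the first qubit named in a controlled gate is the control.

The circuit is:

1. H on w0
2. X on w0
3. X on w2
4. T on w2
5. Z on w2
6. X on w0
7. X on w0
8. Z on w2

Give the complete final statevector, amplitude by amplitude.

The final amplitudes are sqrt(2)*exp(I*pi/4)/2 on |001>, sqrt(2)*exp(I*pi/4)/2 on |101>, and 0 on every other basis state. Key observation: gates 5-8 undo each other exactly, leaving only the rest of the circuit to track.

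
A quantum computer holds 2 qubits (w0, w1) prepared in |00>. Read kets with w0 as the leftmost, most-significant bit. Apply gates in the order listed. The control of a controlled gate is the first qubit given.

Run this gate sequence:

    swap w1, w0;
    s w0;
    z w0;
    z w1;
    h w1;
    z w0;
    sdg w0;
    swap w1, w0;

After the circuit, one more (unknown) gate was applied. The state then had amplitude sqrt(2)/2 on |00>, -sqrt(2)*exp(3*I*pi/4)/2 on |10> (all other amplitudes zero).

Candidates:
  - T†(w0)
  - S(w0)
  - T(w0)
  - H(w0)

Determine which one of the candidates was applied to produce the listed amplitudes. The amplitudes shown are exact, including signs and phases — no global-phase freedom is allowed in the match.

The unique candidate consistent with the amplitudes is T†(w0).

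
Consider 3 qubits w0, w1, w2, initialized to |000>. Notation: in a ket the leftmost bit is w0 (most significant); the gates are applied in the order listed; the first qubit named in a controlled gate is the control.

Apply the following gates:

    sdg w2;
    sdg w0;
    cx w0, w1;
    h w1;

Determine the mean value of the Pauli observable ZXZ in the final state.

In the final state, ZXZ has expectation 1.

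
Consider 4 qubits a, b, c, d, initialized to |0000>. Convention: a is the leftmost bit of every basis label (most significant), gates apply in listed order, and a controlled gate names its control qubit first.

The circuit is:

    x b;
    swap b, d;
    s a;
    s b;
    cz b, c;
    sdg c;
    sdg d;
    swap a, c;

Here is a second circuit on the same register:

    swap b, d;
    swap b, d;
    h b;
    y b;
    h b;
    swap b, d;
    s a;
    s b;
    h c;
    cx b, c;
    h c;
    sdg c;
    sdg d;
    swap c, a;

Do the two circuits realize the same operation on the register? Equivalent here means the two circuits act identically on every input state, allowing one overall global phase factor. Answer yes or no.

No: there is an input state on which the two circuits produce genuinely different outputs (not merely differing by a phase).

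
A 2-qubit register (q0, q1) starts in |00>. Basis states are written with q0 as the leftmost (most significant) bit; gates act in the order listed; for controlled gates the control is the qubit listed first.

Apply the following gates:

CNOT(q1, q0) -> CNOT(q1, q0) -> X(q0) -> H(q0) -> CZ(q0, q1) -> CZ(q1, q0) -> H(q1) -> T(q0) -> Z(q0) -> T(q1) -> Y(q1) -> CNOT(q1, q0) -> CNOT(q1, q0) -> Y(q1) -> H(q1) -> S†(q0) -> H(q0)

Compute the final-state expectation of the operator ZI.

The expectation value of ZI is sqrt(2)/2.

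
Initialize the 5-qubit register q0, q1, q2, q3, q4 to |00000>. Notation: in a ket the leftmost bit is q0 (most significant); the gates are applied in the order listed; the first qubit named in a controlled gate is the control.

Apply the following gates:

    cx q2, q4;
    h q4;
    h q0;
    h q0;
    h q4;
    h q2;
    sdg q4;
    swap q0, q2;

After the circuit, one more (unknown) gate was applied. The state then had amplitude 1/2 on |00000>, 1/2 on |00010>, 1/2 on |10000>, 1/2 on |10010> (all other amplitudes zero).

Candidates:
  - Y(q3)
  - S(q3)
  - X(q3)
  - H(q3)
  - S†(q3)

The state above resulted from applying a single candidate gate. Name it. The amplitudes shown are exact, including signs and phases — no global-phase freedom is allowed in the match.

The unique candidate consistent with the amplitudes is H(q3). Key observation: gates 2-5 undo each other exactly, leaving only the rest of the circuit to track.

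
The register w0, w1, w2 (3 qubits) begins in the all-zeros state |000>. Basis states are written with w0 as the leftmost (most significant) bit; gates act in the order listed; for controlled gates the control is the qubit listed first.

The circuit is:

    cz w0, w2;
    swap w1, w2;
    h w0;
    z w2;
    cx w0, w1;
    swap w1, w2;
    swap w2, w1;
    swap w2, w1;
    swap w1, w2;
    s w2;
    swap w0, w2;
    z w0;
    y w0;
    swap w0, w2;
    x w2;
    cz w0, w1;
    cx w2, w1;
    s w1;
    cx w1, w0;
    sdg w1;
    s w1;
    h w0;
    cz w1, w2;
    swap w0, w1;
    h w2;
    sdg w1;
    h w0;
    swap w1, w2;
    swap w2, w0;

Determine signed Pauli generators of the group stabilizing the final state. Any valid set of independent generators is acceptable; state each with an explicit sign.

One valid set of independent stabilizer generators is -YII, +IXI, +IIY (any independent generating set of the same group is equally correct). Key observation: gates 6-9 undo each other exactly, leaving only the rest of the circuit to track.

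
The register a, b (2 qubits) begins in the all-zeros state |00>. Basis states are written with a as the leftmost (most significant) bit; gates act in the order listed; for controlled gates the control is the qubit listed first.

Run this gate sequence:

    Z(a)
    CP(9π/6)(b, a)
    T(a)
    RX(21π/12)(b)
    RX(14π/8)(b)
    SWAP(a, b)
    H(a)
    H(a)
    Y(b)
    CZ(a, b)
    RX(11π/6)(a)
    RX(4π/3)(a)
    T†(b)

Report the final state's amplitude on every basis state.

After the circuit, the state carries amplitude 0 on |00>, sqrt(3)*exp(I*pi/4)/2 on |01>, 0 on |10>, exp(3*I*pi/4)/2 on |11>. Key observation: steps 7-8 multiply out to the identity, so the circuit reduces to the remaining gates.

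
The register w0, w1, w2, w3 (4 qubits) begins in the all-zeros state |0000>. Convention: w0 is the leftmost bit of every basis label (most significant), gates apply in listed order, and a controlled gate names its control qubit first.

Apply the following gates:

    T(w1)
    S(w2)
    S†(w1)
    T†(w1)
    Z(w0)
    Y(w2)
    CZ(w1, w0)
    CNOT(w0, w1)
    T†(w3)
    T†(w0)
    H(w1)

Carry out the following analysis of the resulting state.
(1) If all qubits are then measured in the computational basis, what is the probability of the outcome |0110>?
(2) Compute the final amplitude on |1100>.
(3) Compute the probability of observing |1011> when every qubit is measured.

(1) Outcome |0110> occurs with probability 1/2.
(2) The amplitude on |1100> is 0.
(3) Outcome |1011> occurs with probability 0.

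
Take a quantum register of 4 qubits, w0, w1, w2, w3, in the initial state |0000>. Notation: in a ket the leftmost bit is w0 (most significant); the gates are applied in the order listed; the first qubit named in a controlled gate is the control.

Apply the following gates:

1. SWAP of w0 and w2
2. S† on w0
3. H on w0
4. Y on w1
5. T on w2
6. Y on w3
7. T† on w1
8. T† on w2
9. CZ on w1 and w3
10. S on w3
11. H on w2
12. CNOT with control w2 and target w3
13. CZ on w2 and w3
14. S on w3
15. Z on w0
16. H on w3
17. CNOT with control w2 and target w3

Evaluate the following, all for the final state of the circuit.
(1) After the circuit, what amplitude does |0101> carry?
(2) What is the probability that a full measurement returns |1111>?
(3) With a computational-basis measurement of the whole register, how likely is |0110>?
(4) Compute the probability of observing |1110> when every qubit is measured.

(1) The amplitude on |0101> is -sqrt(2)*exp(3*I*pi/4)/4.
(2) The probability of measuring |1111> is 1/8.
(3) A full measurement returns |0110> with probability 1/8.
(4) The probability of measuring |1110> is 1/8.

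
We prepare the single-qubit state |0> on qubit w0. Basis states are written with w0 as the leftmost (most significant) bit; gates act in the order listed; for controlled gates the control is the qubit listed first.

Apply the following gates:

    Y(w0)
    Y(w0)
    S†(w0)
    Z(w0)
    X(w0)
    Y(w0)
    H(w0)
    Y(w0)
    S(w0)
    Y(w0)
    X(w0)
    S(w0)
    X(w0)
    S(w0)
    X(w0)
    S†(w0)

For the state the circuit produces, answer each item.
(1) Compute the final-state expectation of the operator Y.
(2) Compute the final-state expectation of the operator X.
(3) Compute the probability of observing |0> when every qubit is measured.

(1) The observable Y averages to 0.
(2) The expectation value of X is 1.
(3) Outcome |0> occurs with probability 1/2.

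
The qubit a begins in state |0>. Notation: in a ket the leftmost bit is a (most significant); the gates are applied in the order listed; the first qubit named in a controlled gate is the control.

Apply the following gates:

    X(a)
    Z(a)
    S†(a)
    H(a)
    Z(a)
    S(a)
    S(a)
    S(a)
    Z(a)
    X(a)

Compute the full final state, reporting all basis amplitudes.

The resulting statevector has amplitude -sqrt(2)/2 on |0>, sqrt(2)*I/2 on |1>.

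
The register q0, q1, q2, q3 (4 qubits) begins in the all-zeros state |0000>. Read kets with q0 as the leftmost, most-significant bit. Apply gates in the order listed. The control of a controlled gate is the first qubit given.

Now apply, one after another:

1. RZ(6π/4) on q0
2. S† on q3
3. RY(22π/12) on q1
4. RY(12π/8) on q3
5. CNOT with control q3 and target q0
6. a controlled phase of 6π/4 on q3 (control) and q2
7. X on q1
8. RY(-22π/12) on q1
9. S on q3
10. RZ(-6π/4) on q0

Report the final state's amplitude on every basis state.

The final amplitudes are sqrt(2)/4 on |0000>, -sqrt(6)/4 on |0100>, sqrt(2)/4 on |1001>, -sqrt(6)/4 on |1101>, and 0 on every other basis state.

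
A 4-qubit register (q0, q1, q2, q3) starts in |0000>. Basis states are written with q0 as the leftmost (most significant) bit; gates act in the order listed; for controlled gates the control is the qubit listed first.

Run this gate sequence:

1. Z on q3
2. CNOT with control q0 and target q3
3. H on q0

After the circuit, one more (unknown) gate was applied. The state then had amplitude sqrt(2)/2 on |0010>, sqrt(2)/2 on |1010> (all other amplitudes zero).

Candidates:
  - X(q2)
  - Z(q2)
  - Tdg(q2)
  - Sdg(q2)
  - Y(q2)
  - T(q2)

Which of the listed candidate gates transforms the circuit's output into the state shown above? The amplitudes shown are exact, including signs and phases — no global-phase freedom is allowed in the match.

It was X(q2) that produced the state shown.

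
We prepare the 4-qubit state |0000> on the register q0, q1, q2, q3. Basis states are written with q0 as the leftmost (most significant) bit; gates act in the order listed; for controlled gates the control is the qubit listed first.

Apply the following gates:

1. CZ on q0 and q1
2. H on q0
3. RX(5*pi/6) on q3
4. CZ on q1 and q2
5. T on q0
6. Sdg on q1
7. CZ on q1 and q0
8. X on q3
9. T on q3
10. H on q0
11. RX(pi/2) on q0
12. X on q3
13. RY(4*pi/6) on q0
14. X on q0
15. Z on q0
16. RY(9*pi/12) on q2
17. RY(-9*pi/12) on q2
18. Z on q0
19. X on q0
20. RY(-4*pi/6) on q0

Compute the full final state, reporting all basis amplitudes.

The final amplitudes are 1/8 - sqrt(3)*exp(3*I*pi/4)/8 - I/8 - exp(I*pi/4)/8 + exp(3*I*pi/4)/8 + sqrt(3)*exp(I*pi/4)/8 + sqrt(3)*(-1 + I)/8 on |0000>, -1/8 - sqrt(3)*(1 + I)/8 - sqrt(3)*exp(3*I*pi/4)/8 - I/8 - exp(3*I*pi/4)/8 + exp(I*pi/4)/8 + sqrt(3)*exp(I*pi/4)/8 on |0001>, -1/8 + sqrt(3)*(1 - I)/8 - sqrt(3)*exp(3*I*pi/4)/8 - exp(I*pi/4)/8 + exp(3*I*pi/4)/8 + I/8 + sqrt(3)*exp(I*pi/4)/8 on |1000>, -1/8 - sqrt(3)*(1 + I)/8 - sqrt(3)*exp(I*pi/4)/8 - I/8 - exp(I*pi/4)/8 + exp(3*I*pi/4)/8 + sqrt(3)*exp(3*I*pi/4)/8 on |1001>, and 0 on every other basis state.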